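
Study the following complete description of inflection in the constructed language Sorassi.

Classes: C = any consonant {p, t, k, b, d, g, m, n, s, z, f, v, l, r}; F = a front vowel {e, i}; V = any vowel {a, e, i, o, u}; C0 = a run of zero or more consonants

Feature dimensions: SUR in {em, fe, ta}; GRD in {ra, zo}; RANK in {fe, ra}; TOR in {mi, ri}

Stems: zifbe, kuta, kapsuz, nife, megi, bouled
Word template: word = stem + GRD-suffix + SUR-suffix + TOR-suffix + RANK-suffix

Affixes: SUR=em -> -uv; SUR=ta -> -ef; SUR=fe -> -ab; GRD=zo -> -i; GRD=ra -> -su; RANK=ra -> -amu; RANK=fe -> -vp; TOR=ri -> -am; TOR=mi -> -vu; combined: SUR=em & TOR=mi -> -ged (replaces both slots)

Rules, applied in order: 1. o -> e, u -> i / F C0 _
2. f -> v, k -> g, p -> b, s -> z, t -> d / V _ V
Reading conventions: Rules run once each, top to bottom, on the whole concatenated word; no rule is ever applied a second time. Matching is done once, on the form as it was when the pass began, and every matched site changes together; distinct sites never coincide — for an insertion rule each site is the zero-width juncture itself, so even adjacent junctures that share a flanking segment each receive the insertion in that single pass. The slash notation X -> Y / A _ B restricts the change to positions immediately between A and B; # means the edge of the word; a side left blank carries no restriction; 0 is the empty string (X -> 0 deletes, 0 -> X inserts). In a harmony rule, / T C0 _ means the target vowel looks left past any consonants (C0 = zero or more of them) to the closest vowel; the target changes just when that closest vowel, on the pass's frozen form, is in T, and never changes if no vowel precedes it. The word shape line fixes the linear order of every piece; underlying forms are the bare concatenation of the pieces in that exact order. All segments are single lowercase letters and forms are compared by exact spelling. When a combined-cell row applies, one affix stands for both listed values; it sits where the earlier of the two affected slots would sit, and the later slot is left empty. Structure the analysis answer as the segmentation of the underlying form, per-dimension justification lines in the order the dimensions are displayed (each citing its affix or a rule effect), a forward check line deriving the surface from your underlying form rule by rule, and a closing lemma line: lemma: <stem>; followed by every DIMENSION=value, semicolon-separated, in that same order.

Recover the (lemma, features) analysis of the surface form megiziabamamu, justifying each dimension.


underlying: megi-su-ab-am-amu
SUR=fe - signalled by the affix -ab
GRD=ra - signalled by the affix -su
RANK=ra - signalled by the affix -amu
TOR=ri - signalled by the affix -am
check: megisuabamamu -> megisiabamamu -> megiziabamamu
lemma: megi; SUR=fe; GRD=ra; RANK=ra; TOR=ri


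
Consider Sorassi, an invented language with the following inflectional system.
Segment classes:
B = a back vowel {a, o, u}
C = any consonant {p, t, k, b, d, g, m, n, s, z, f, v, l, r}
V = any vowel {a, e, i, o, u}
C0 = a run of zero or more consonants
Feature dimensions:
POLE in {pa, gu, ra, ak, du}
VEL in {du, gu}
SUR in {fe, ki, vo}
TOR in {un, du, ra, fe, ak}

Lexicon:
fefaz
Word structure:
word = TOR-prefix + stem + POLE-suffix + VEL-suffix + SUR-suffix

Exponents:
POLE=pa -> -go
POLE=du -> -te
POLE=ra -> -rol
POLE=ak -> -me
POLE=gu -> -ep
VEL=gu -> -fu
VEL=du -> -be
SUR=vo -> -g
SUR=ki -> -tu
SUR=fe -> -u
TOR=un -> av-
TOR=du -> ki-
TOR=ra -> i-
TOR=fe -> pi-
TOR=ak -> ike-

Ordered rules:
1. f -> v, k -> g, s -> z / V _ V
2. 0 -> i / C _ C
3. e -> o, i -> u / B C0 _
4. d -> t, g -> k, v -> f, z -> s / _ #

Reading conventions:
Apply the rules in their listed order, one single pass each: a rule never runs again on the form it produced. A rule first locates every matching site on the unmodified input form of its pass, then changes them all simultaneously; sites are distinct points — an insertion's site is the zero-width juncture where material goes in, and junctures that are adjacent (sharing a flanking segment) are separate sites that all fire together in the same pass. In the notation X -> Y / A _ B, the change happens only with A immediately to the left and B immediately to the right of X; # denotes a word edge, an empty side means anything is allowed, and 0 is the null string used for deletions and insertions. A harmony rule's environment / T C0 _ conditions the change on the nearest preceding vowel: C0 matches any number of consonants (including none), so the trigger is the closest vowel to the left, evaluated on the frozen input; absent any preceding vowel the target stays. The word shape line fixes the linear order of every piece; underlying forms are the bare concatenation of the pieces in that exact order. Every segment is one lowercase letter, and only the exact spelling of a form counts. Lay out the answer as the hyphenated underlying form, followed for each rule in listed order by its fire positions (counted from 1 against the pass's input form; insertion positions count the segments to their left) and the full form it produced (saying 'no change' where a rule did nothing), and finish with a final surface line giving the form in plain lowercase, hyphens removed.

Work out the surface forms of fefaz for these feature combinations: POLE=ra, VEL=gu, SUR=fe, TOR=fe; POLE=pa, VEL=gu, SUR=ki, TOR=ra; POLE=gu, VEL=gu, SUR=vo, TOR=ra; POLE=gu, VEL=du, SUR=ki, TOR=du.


cell POLE=ra, VEL=gu, SUR=fe, TOR=fe:
underlying: pi-fefaz-rol-fu-u
1. f -> v, k -> g, s -> z / V _ V: fires at position(s) 3, 5: pivevazrolfuu
2. 0 -> i / C _ C: inserts after position(s) 7, 10: pivevazirolifuu
3. e -> o, i -> u / B C0 _: fires at position(s) 8, 12: pivevazurolufuu
4. d -> t, g -> k, v -> f, z -> s / _ #: no change
surface: pivevazurolufuu

cell POLE=pa, VEL=gu, SUR=ki, TOR=ra:
underlying: i-fefaz-go-fu-tu
1. f -> v, k -> g, s -> z / V _ V: fires at position(s) 2, 4, 9: ivevazgovutu
2. 0 -> i / C _ C: inserts after position(s) 6: ivevazigovutu
3. e -> o, i -> u / B C0 _: fires at position(s) 7: ivevazugovutu
4. d -> t, g -> k, v -> f, z -> s / _ #: no change
surface: ivevazugovutu

cell POLE=gu, VEL=gu, SUR=vo, TOR=ra:
underlying: i-fefaz-ep-fu-g
1. f -> v, k -> g, s -> z / V _ V: fires at position(s) 2, 4: ivevazepfug
2. 0 -> i / C _ C: inserts after position(s) 8: ivevazepifug
3. e -> o, i -> u / B C0 _: fires at position(s) 7: ivevazopifug
4. d -> t, g -> k, v -> f, z -> s / _ #: fires at position(s) 12: ivevazopifuk
surface: ivevazopifuk

cell POLE=gu, VEL=du, SUR=ki, TOR=du:
underlying: ki-fefaz-ep-be-tu
1. f -> v, k -> g, s -> z / V _ V: fires at position(s) 3, 5: kivevazepbetu
2. 0 -> i / C _ C: inserts after position(s) 9: kivevazepibetu
3. e -> o, i -> u / B C0 _: fires at position(s) 8: kivevazopibetu
4. d -> t, g -> k, v -> f, z -> s / _ #: no change
surface: kivevazopibetu


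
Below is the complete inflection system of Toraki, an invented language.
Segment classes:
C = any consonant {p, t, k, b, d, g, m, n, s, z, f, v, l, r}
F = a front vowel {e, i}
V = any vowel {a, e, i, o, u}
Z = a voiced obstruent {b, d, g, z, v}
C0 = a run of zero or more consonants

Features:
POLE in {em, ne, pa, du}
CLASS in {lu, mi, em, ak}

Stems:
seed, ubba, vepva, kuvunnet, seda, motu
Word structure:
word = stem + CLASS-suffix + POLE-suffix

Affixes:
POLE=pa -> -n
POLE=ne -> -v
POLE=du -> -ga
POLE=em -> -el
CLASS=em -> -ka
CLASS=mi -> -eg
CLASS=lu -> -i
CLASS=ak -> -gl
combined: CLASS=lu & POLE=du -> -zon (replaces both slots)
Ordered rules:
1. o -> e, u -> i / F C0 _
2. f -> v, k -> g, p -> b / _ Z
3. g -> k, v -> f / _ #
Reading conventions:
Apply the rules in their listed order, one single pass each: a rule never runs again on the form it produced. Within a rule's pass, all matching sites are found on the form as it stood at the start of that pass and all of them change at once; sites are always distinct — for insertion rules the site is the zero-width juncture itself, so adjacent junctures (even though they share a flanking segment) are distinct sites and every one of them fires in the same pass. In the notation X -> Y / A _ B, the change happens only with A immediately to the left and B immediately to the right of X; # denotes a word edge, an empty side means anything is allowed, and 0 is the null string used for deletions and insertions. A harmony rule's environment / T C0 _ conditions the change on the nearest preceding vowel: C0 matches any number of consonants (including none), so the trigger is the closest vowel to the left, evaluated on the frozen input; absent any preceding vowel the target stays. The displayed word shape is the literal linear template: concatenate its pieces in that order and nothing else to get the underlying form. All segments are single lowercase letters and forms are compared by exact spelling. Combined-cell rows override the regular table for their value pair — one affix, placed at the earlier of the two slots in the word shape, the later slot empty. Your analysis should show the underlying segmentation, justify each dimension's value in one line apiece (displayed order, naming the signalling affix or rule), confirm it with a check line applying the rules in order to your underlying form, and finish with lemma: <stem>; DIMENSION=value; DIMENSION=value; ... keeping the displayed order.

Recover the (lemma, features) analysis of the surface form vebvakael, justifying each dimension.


underlying: vepva-ka-el
POLE=em - signalled by the affix -el
CLASS=em - signalled by the affix -ka
check: vepvakael -> vepvakael -> vebvakael -> vebvakael
lemma: vepva; POLE=em; CLASS=em


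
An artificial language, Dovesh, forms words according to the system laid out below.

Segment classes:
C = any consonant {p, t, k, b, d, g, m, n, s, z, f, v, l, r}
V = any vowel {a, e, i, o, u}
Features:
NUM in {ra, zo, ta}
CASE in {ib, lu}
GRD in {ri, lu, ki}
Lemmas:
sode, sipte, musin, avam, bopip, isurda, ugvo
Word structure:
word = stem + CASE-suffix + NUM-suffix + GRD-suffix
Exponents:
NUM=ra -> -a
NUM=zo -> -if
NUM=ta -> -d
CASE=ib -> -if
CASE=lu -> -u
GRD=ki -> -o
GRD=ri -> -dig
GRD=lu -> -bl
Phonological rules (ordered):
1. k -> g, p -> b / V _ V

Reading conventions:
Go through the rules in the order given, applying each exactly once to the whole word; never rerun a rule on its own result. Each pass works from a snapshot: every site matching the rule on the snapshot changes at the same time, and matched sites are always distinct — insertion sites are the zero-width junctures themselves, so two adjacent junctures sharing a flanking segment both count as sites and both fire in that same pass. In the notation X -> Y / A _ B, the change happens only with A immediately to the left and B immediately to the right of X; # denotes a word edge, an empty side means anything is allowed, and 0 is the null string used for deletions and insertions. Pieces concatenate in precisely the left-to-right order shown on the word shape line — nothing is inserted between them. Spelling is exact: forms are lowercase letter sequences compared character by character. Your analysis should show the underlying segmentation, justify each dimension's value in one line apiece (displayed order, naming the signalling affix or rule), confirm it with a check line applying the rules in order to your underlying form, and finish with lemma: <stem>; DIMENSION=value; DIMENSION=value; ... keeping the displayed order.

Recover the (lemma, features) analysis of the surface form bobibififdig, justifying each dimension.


underlying: bopip-if-if-dig
NUM=zo - signalled by the affix -if
CASE=ib - signalled by the affix -if
GRD=ri - signalled by the affix -dig
check: bopipififdig -> bobibififdig
lemma: bopip; NUM=zo; CASE=ib; GRD=ri


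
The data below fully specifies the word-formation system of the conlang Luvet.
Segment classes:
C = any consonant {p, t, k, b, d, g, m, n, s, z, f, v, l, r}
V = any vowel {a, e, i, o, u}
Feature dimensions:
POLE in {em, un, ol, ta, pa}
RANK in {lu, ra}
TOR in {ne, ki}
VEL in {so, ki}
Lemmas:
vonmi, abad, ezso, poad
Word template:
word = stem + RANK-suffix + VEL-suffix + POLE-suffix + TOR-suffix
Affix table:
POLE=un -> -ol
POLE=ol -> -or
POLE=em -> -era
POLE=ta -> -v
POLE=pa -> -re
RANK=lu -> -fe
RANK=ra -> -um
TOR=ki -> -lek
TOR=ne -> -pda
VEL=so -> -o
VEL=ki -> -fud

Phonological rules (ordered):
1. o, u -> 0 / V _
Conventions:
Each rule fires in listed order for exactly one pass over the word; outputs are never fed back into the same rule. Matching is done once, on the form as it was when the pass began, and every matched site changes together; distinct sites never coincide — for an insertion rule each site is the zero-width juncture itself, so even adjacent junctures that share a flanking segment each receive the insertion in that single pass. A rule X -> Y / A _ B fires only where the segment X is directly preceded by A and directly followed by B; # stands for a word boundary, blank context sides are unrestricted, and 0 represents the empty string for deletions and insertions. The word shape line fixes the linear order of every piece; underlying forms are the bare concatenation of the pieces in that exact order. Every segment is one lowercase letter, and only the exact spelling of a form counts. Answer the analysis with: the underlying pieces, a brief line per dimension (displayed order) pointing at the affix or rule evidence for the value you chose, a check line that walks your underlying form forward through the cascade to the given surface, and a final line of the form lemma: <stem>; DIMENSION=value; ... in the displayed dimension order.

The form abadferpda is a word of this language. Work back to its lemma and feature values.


underlying: abad-fe-o-or-pda
POLE=ol - signalled by the affix -or
RANK=lu - signalled by the affix -fe
TOR=ne - signalled by the affix -pda
VEL=so - signalled by the affix -o
check: abadfeoorpda -> abadferpda
lemma: abad; POLE=ol; RANK=lu; TOR=ne; VEL=so


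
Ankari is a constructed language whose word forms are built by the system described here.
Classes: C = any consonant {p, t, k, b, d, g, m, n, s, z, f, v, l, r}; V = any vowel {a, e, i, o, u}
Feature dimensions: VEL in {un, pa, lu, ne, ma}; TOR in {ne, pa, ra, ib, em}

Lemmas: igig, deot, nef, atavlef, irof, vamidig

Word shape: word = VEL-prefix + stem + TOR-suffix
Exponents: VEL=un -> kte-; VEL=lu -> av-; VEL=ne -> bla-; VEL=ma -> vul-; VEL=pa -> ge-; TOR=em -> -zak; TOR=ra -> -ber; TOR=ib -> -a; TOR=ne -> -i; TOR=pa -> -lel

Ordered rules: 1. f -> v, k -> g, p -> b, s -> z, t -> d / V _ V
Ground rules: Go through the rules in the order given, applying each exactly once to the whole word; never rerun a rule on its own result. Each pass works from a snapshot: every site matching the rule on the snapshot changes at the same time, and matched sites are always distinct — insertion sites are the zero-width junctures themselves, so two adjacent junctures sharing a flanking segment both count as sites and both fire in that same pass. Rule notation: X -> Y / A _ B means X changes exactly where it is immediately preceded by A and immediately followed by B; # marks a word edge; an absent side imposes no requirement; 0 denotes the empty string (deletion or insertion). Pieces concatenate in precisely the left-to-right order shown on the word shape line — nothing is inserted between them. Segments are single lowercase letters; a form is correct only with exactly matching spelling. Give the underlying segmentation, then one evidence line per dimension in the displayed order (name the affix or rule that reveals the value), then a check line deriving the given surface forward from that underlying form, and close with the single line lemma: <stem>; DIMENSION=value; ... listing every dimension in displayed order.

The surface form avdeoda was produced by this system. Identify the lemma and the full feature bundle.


underlying: av-deot-a
VEL=lu - signalled by the affix av-
TOR=ib - signalled by the affix -a
check: avdeota -> avdeoda
lemma: deot; VEL=lu; TOR=ib


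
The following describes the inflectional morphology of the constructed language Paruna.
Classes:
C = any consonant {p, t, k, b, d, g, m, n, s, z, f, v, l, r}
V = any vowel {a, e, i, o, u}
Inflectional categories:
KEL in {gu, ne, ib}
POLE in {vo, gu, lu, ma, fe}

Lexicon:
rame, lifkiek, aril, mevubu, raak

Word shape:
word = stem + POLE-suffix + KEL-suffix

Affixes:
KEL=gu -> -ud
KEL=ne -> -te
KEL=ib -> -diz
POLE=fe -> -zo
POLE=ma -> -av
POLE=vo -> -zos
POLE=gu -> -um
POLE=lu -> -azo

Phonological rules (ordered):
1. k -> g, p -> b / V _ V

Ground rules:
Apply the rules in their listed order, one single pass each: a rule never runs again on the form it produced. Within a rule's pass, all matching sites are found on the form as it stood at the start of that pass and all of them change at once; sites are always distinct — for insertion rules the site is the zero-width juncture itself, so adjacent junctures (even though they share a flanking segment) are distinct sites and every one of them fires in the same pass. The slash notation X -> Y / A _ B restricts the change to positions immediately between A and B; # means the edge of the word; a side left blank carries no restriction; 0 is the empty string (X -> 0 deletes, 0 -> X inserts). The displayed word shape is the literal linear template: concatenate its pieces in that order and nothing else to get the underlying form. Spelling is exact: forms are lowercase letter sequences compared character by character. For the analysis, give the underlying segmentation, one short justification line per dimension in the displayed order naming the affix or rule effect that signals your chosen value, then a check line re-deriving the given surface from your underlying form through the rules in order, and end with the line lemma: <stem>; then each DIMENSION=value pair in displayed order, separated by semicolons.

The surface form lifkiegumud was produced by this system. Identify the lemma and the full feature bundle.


underlying: lifkiek-um-ud
KEL=gu - signalled by the affix -ud
POLE=gu - signalled by the affix -um
check: lifkiekumud -> lifkiegumud
lemma: lifkiek; KEL=gu; POLE=gu


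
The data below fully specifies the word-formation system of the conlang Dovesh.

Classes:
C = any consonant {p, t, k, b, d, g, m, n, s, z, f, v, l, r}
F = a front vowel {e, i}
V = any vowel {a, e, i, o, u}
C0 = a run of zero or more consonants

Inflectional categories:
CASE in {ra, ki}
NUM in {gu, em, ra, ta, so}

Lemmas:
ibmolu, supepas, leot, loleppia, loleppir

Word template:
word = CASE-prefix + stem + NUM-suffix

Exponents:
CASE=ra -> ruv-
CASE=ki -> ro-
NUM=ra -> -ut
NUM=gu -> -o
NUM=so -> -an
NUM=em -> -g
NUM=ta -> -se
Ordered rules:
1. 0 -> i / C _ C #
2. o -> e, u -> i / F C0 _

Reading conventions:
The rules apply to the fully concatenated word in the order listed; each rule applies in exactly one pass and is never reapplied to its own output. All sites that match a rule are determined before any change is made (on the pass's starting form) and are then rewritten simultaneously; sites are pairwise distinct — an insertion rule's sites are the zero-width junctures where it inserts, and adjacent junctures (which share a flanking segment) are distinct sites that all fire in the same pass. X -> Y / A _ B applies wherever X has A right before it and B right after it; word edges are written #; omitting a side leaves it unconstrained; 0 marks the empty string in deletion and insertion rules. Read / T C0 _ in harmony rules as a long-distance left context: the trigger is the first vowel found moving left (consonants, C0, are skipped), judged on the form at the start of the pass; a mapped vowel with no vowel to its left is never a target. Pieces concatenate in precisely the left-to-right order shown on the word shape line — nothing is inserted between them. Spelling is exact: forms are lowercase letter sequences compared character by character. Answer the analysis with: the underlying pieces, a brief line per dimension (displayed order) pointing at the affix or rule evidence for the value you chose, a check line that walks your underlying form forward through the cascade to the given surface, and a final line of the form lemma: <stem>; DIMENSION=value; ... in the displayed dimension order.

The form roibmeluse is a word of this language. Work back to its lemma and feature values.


underlying: ro-ibmolu-se
CASE=ki - signalled by the affix ro-
NUM=ta - signalled by the affix -se
check: roibmoluse -> roibmoluse -> roibmeluse
lemma: ibmolu; CASE=ki; NUM=ta


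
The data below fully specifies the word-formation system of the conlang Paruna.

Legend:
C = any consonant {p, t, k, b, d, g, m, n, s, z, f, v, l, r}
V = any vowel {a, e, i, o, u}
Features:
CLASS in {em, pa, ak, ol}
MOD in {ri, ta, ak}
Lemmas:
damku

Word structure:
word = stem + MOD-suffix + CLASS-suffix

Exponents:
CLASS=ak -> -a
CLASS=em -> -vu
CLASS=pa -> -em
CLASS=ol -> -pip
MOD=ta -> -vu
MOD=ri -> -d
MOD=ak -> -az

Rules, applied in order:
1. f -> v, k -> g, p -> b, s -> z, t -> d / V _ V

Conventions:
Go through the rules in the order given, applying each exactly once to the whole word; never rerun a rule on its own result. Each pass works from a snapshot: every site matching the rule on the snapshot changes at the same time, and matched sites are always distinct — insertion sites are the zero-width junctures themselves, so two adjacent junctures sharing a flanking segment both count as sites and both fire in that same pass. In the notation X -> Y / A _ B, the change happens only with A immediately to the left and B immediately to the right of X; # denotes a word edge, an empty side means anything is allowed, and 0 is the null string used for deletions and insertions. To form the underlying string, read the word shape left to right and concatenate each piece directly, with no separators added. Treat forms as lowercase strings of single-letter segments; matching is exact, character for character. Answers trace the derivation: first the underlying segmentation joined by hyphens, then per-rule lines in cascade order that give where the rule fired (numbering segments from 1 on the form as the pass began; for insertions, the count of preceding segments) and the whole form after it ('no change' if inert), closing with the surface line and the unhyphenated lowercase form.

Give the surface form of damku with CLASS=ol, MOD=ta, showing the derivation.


underlying: damku-vu-pip
1. f -> v, k -> g, p -> b, s -> z, t -> d / V _ V: fires at position(s) 8: damkuvubip
surface: damkuvubip


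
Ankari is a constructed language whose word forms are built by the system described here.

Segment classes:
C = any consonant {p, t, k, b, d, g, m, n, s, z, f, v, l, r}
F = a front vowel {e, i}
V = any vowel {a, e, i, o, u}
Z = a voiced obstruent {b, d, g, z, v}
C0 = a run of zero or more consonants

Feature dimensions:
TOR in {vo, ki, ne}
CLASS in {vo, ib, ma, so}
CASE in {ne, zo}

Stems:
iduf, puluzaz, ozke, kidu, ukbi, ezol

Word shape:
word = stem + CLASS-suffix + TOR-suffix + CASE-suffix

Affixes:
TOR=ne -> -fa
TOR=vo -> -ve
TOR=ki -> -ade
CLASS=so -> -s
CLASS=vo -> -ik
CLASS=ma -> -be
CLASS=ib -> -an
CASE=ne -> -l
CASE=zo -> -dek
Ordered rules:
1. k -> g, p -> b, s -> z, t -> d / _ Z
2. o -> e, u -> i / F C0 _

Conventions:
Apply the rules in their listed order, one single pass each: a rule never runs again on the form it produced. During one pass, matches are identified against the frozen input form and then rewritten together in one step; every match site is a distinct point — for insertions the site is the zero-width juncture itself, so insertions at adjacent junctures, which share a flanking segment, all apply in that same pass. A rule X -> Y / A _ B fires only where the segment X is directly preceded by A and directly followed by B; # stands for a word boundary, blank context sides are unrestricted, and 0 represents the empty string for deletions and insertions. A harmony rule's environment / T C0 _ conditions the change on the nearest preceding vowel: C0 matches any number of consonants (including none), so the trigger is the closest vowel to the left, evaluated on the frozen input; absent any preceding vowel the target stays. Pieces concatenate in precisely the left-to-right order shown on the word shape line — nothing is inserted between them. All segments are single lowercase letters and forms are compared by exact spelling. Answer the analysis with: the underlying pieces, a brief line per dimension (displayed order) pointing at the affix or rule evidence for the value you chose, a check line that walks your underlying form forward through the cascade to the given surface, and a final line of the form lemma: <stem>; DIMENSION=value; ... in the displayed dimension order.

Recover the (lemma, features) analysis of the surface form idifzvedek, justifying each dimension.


underlying: iduf-s-ve-dek
TOR=vo - signalled by the affix -ve
CLASS=so - signalled by the affix -s
CASE=zo - signalled by the affix -dek
check: idufsvedek -> idufzvedek -> idifzvedek
lemma: iduf; TOR=vo; CLASS=so; CASE=zo


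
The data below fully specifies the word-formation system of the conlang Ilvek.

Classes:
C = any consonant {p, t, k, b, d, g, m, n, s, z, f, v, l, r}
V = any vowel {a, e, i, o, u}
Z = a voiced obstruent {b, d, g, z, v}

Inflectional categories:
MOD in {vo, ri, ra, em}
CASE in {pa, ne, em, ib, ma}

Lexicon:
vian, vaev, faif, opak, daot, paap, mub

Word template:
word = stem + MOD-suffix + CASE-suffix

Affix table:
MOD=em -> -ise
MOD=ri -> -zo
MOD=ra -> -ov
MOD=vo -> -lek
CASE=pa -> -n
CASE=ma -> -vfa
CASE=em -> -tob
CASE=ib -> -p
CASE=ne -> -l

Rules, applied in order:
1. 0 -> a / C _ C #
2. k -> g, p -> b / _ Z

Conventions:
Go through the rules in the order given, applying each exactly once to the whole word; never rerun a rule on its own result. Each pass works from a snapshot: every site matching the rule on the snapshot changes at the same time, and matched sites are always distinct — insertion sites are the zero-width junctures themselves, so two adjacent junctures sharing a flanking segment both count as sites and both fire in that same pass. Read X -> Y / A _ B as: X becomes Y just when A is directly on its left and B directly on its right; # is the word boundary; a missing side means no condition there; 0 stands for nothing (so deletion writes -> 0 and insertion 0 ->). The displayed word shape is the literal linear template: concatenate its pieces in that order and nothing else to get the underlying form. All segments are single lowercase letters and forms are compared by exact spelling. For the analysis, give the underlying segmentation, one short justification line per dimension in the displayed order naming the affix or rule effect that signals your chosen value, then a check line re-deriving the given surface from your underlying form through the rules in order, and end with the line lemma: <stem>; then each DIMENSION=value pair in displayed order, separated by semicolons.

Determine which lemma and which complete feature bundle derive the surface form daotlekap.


underlying: daot-lek-p
MOD=vo - signalled by the affix -lek
CASE=ib - signalled by the affix -p
check: daotlekp -> daotlekap -> daotlekap
lemma: daot; MOD=vo; CASE=ib


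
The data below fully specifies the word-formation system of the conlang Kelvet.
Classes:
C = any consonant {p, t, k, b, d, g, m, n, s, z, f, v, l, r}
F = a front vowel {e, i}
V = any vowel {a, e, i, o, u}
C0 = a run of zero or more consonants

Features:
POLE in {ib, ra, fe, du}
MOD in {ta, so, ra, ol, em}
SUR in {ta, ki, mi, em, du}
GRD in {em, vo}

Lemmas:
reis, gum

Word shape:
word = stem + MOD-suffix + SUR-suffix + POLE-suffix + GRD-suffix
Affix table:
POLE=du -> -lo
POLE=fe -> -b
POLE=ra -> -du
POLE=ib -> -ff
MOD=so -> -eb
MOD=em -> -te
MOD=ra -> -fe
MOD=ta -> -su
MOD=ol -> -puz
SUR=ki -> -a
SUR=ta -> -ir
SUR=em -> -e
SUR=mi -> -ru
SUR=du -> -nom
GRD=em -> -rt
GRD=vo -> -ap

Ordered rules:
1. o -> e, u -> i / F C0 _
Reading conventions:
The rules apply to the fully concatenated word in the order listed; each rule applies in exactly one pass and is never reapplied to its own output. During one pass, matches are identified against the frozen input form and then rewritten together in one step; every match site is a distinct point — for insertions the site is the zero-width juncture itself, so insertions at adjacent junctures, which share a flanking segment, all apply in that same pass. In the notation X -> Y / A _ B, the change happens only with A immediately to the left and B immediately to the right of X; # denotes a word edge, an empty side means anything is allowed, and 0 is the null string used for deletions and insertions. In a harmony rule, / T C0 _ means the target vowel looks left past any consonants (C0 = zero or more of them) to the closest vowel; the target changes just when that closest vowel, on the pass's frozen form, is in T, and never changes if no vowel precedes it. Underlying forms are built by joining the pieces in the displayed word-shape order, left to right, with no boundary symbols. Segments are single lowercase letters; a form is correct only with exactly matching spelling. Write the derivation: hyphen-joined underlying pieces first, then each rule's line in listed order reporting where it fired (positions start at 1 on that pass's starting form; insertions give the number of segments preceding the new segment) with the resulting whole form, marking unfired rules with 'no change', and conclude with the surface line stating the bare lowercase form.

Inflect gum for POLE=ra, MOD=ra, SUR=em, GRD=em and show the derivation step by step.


underlying: gum-fe-e-du-rt
1. o -> e, u -> i / F C0 _: fires at position(s) 8: gumfeedirt
surface: gumfeedirt


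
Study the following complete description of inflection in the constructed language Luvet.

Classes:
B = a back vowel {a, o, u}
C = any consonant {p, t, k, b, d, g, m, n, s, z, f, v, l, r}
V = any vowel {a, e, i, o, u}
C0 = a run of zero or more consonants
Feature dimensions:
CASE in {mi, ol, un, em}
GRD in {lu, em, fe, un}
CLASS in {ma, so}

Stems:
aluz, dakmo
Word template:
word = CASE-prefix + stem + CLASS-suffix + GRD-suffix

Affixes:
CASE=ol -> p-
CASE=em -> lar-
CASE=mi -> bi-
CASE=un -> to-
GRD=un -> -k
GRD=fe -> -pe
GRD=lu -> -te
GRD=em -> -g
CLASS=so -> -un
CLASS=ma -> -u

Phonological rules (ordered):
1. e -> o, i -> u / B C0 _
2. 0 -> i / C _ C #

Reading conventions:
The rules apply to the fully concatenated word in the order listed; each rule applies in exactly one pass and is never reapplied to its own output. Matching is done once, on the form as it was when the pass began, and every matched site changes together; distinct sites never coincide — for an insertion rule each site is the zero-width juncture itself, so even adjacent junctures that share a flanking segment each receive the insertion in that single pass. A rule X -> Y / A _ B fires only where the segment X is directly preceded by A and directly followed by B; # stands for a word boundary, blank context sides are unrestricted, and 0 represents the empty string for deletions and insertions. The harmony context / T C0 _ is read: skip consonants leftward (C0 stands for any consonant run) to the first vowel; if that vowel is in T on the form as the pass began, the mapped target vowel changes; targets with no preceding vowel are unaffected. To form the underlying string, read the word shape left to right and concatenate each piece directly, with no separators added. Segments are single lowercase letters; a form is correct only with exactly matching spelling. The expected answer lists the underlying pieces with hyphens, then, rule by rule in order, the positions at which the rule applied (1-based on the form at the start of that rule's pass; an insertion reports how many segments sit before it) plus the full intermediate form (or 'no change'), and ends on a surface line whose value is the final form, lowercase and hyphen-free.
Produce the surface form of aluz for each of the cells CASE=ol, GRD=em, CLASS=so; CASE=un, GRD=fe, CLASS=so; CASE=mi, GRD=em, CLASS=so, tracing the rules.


cell CASE=ol, GRD=em, CLASS=so:
underlying: p-aluz-un-g
1. e -> o, i -> u / B C0 _: no change
2. 0 -> i / C _ C #: inserts after position(s) 7: paluzunig
surface: paluzunig

cell CASE=un, GRD=fe, CLASS=so:
underlying: to-aluz-un-pe
1. e -> o, i -> u / B C0 _: fires at position(s) 10: toaluzunpo
2. 0 -> i / C _ C #: no change
surface: toaluzunpo

cell CASE=mi, GRD=em, CLASS=so:
underlying: bi-aluz-un-g
1. e -> o, i -> u / B C0 _: no change
2. 0 -> i / C _ C #: inserts after position(s) 8: bialuzunig
surface: bialuzunig


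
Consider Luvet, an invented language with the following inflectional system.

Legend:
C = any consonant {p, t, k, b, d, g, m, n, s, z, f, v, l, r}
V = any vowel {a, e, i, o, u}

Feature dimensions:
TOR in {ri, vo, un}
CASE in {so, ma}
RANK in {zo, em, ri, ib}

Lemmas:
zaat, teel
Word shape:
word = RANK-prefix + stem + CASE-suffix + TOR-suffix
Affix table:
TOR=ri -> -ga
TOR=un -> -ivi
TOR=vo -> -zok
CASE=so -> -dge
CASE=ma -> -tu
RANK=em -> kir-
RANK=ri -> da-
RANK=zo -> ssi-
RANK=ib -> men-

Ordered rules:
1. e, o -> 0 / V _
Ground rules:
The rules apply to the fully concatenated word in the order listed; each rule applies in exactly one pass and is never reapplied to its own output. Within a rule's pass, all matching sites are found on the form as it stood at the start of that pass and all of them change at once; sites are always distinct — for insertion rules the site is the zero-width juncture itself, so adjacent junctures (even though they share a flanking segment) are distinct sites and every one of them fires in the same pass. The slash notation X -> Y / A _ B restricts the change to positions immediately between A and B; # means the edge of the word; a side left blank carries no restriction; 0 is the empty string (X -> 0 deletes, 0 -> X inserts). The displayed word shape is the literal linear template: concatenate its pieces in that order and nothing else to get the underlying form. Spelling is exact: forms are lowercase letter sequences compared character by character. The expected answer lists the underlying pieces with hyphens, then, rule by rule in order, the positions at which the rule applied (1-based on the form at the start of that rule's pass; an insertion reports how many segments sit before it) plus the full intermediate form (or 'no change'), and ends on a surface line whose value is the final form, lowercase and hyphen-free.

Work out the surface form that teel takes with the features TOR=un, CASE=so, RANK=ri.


underlying: da-teel-dge-ivi
1. e, o -> 0 / V _: fires at position(s) 5: dateldgeivi
surface: dateldgeivi


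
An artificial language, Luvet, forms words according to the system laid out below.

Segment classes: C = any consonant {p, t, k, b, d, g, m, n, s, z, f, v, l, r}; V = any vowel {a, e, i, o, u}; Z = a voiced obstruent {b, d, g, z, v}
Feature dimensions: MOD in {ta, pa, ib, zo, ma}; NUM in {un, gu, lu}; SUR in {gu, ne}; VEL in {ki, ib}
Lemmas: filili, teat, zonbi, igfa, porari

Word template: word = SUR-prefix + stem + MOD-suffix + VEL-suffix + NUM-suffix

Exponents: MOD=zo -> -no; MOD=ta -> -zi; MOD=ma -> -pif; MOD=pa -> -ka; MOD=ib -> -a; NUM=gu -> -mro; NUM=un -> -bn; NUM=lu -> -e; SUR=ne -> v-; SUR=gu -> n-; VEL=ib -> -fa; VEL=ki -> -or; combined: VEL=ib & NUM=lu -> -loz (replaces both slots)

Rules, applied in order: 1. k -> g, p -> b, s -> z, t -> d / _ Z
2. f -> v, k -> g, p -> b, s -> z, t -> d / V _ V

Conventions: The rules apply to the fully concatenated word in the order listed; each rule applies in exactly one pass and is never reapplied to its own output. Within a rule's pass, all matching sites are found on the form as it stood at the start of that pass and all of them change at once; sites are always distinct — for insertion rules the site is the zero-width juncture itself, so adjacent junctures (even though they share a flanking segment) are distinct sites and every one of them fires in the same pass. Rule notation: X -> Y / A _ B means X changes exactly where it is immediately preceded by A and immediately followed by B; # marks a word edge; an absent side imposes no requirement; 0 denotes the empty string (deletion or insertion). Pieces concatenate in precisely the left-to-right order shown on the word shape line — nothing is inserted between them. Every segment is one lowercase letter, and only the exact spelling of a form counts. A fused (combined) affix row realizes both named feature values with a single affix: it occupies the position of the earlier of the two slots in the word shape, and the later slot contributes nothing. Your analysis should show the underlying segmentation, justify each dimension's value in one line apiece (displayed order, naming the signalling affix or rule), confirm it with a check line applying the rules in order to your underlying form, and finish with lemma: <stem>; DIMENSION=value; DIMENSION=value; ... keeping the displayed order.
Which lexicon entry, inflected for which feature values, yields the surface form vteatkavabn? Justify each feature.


underlying: v-teat-ka-fa-bn
MOD=pa - signalled by the affix -ka
NUM=un - signalled by the affix -bn
SUR=ne - signalled by the affix v-
VEL=ib - signalled by the affix -fa
check: vteatkafabn -> vteatkafabn -> vteatkavabn
lemma: teat; MOD=pa; NUM=un; SUR=ne; VEL=ib


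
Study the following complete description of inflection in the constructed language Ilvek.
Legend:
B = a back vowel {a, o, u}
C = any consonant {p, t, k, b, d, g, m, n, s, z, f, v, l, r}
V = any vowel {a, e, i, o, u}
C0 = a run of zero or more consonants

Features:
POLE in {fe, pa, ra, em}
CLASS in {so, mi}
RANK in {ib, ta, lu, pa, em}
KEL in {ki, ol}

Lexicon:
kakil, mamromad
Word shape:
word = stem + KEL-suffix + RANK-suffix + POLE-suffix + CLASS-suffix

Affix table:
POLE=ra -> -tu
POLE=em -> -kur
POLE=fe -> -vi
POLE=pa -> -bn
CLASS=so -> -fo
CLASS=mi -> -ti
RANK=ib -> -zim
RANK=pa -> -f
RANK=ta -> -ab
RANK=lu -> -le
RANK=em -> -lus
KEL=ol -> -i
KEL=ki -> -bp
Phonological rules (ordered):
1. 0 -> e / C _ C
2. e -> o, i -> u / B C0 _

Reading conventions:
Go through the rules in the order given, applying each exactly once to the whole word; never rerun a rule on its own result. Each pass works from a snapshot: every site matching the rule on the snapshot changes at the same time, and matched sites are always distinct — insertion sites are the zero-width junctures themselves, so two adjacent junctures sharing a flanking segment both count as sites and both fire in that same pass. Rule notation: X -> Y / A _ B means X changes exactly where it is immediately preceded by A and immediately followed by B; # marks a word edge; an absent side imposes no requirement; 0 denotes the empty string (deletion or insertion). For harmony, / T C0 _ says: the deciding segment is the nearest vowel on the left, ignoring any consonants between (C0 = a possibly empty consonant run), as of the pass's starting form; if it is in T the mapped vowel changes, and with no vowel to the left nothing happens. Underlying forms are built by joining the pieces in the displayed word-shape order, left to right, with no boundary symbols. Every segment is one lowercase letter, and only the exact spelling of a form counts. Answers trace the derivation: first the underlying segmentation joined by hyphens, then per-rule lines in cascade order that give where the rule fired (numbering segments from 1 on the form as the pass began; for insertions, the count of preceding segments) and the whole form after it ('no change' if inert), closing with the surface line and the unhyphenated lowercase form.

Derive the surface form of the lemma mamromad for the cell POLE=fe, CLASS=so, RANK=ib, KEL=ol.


underlying: mamromad-i-zim-vi-fo
1. 0 -> e / C _ C: inserts after position(s) 3, 12: mameromadizimevifo
2. e -> o, i -> u / B C0 _: fires at position(s) 4, 10: mamoromaduzimevifo
surface: mamoromaduzimevifo


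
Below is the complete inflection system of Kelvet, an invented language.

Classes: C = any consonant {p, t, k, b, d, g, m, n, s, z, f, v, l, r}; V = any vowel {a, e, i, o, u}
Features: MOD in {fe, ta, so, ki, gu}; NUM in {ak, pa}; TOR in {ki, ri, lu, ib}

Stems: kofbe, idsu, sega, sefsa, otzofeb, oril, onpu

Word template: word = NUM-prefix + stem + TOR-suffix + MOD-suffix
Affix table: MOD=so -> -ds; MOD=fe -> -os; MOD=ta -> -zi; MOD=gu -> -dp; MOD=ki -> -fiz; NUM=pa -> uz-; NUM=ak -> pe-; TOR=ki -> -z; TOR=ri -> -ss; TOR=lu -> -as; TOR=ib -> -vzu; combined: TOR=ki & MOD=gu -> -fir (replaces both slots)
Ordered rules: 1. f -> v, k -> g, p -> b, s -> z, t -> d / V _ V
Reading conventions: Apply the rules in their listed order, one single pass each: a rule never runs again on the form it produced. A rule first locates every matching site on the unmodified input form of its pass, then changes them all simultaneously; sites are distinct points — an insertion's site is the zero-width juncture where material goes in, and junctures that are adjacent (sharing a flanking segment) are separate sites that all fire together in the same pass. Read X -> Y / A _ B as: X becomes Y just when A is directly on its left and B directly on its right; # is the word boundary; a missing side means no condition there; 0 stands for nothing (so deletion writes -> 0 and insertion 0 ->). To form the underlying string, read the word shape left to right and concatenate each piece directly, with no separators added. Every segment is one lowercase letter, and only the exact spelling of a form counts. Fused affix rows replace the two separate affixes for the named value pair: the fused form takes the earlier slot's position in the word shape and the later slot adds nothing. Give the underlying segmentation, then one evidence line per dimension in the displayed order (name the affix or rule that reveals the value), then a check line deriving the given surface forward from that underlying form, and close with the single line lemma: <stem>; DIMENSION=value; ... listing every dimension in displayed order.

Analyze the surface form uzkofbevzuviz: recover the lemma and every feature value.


underlying: uz-kofbe-vzu-fiz
MOD=ki - signalled by the affix -fiz
NUM=pa - signalled by the affix uz-
TOR=ib - signalled by the affix -vzu
check: uzkofbevzufiz -> uzkofbevzuviz
lemma: kofbe; MOD=ki; NUM=pa; TOR=ib
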